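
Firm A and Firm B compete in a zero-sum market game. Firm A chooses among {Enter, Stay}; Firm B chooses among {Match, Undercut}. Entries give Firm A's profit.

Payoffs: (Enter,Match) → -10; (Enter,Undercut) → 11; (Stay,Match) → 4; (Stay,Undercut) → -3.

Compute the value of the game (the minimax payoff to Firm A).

Row minima: Enter → -10, Stay → -3; maximin = -3.
Column maxima: Match → 4, Undercut → 11; minimax = 4.
-3 ≠ 4, so there is no saddle point; optimal play is mixed.
Let Firm A play Enter with probability p. Expected payoff against Match: (-10)p + 4(1−p) = −14p + 4; against Undercut: 11p + (-3)(1−p) = 14p − 3.
Setting these equal: −14p + 4 = 14p − 3 ⇒ −28p = -7 ⇒ p = 1/4, and the value is (-14)·(1/4) + 4 = 1/2.
For Firm B: with q = P(Match), equating Enter's and Stay's payoffs gives −21q + 11 = 7q − 3 ⇒ q = 1/2.

1/2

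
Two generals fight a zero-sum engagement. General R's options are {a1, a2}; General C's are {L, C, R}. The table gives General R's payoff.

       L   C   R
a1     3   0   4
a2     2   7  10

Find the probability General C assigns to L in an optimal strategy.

Row minima: a1 → 0, a2 → 2; maximin = 2.
Column maxima: L → 3, C → 7, R → 10; minimax = 3.
2 ≠ 3, so there is no saddle point; optimal play is mixed.
R is strictly dominated by L (it gives General R strictly more in every row), so General C never plays it.
On the remaining 2×2 (a1, a2 vs L, C):
Let General R play a1 with probability p. Expected payoff against L: 3p + 2(1−p) = p + 2; against C: 0p + 7(1−p) = −7p + 7.
Setting these equal: p + 2 = −7p + 7 ⇒ 8p = 5 ⇒ p = 5/8, and the value is (1)·(5/8) + 2 = 21/8.
For General C: with q = P(L), equating a1's and a2's payoffs gives 3q = −5q + 7 ⇒ q = 7/8.

7/8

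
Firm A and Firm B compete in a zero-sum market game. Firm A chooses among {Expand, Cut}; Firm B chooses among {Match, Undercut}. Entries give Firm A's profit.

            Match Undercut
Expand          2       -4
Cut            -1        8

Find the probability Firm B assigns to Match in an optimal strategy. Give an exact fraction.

Row minima: Expand → -4, Cut → -1; maximin = -1.
Column maxima: Match → 2, Undercut → 8; minimax = 2.
-1 ≠ 2, so there is no saddle point; optimal play is mixed.
Let Firm A play Expand with probability p. Expected payoff against Match: 2p + (-1)(1−p) = 3p − 1; against Undercut: (-4)p + 8(1−p) = −12p + 8.
Setting these equal: 3p − 1 = −12p + 8 ⇒ 15p = 9 ⇒ p = 3/5, and the value is (3)·(3/5) − 1 = 4/5.
For Firm B: with q = P(Match), equating Expand's and Cut's payoffs gives 6q − 4 = −9q + 8 ⇒ q = 4/5.

4/5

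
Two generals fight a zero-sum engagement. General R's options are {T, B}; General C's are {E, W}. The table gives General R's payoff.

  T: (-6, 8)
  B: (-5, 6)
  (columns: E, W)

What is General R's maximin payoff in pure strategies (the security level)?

-5

Row minima: T → -6, B → -5.
The best of these is -5.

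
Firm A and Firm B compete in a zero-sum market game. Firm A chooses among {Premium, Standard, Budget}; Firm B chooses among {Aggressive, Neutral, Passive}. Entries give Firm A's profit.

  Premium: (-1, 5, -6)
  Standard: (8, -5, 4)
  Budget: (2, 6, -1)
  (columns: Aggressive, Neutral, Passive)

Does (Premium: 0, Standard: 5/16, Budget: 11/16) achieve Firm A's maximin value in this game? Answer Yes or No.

Against Aggressive this mix gives (5/16)·8 + (11/16)·2 = 31/8.
Against Neutral this mix gives (5/16)·(-5) + (11/16)·6 = 41/16.
Against Passive this mix gives (5/16)·4 + (11/16)·(-1) = 9/16.
Firm B will play Passive, holding Firm A to 9/16. Shifting weight toward the row that does better against Passive would raise this floor (the equalizing mix achieves 19/16 against both Passive and Neutral), so the proposed strategy is not optimal.

No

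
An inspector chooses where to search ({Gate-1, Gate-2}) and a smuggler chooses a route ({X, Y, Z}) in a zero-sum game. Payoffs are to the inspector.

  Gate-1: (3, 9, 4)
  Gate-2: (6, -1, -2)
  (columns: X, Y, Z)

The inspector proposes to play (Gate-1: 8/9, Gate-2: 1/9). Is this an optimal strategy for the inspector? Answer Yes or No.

Yes

Against X this mix gives (8/9)·3 + (1/9)·6 = 10/3.
Against Y this mix gives (8/9)·9 + (1/9)·(-1) = 71/9.
Against Z this mix gives (8/9)·4 + (1/9)·(-2) = 10/3.
All of the smuggler's active replies (X, Z) yield 10/3, and no column does worse for the inspector. The mix makes the smuggler indifferent and guarantees 10/3, so it is optimal.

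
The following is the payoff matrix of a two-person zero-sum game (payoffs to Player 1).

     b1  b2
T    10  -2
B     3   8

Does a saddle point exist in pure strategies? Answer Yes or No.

No

Row minima: T → -2, B → 3; maximin = 3.
Column maxima: b1 → 10, b2 → 8; minimax = 8.
3 ≠ 8, so no pure-strategy equilibrium exists.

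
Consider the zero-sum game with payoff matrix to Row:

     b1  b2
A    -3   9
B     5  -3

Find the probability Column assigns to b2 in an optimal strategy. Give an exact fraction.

2/5

Row minima: A → -3, B → -3; maximin = -3.
Column maxima: b1 → 5, b2 → 9; minimax = 5.
-3 ≠ 5, so there is no saddle point; optimal play is mixed.
Let Row play A with probability p. Expected payoff against b1: (-3)p + 5(1−p) = −8p + 5; against b2: 9p + (-3)(1−p) = 12p − 3.
Setting these equal: −8p + 5 = 12p − 3 ⇒ −20p = -8 ⇒ p = 2/5, and the value is (-8)·(2/5) + 5 = 9/5.
For Column: with q = P(b1), equating A's and B's payoffs gives −12q + 9 = 8q − 3 ⇒ q = 3/5.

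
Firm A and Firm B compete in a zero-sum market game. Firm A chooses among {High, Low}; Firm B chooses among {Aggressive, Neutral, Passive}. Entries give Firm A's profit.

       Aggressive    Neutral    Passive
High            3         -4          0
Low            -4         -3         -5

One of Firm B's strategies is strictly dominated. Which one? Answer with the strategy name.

Aggressive

Passive holds Firm A's payoff strictly below Aggressive in every row: 0 < 3, -5 < -4.
So Aggressive is strictly dominated for Firm B.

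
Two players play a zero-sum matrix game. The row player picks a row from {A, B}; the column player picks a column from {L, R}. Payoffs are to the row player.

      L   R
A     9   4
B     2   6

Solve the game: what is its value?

46/9

Row minima: A → 4, B → 2; maximin = 4.
Column maxima: L → 9, R → 6; minimax = 6.
4 ≠ 6, so there is no saddle point; optimal play is mixed.
Let the row player play A with probability p. Expected payoff against L: 9p + 2(1−p) = 7p + 2; against R: 4p + 6(1−p) = −2p + 6.
Setting these equal: 7p + 2 = −2p + 6 ⇒ 9p = 4 ⇒ p = 4/9, and the value is (7)·(4/9) + 2 = 46/9.
For the column player: with q = P(L), equating A's and B's payoffs gives 5q + 4 = −4q + 6 ⇒ q = 2/9.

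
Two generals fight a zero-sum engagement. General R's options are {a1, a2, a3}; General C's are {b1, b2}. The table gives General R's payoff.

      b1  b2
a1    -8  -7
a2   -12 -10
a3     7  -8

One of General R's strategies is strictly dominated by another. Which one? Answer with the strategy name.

a2

a1 gives a strictly higher payoff than a2 against every column: -8 > -12, -7 > -10.
So a2 is strictly dominated and General R never plays it.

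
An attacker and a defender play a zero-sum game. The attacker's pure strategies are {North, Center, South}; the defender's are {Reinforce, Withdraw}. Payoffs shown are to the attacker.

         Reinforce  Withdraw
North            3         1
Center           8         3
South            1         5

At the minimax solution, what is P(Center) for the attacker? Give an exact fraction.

Row minima: North → 1, Center → 3, South → 1; maximin = 3.
Column maxima: Reinforce → 8, Withdraw → 5; minimax = 5.
3 ≠ 5, so there is no saddle point; optimal play is mixed.
North is strictly dominated by Center, so the attacker never plays it.
On the remaining 2×2 (Center, South vs Reinforce, Withdraw):
Let the attacker play Center with probability p. Expected payoff against Reinforce: 8p + 1(1−p) = 7p + 1; against Withdraw: 3p + 5(1−p) = −2p + 5.
Setting these equal: 7p + 1 = −2p + 5 ⇒ 9p = 4 ⇒ p = 4/9, and the value is (7)·(4/9) + 1 = 37/9.
For the defender: with q = P(Reinforce), equating Center's and South's payoffs gives 5q + 3 = −4q + 5 ⇒ q = 2/9.

4/9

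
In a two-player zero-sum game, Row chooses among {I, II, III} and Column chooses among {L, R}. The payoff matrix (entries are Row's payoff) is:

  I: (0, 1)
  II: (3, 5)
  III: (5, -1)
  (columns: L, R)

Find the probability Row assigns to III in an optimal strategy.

Row minima: I → 0, II → 3, III → -1; maximin = 3.
Column maxima: L → 5, R → 5; minimax = 5.
3 ≠ 5, so there is no saddle point; optimal play is mixed.
I is strictly dominated by II, so Row never plays it.
On the remaining 2×2 (II, III vs L, R):
Let Row play II with probability p. Expected payoff against L: 3p + 5(1−p) = −2p + 5; against R: 5p + (-1)(1−p) = 6p − 1.
Setting these equal: −2p + 5 = 6p − 1 ⇒ −8p = -6 ⇒ p = 3/4, and the value is (-2)·(3/4) + 5 = 7/2.
For Column: with q = P(L), equating II's and III's payoffs gives −2q + 5 = 6q − 1 ⇒ q = 3/4.

1/4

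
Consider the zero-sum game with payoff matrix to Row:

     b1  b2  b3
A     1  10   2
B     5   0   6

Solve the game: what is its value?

Row minima: A → 1, B → 0; maximin = 1.
Column maxima: b1 → 5, b2 → 10, b3 → 6; minimax = 5.
1 ≠ 5, so there is no saddle point; optimal play is mixed.
b3 is strictly dominated by b1 (it gives Row strictly more in every row), so Column never plays it.
On the remaining 2×2 (A, B vs b1, b2):
Let Row play A with probability p. Expected payoff against b1: 1p + 5(1−p) = −4p + 5; against b2: 10p + 0(1−p) = 10p.
Setting these equal: −4p + 5 = 10p ⇒ −14p = -5 ⇒ p = 5/14, and the value is (-4)·(5/14) + 5 = 25/7.
For Column: with q = P(b1), equating A's and B's payoffs gives −9q + 10 = 5q ⇒ q = 5/7.

25/7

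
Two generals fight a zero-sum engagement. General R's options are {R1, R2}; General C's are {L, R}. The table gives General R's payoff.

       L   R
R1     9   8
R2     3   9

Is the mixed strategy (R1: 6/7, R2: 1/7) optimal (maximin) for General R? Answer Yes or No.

Against L this mix gives (6/7)·9 + (1/7)·3 = 57/7.
Against R this mix gives (6/7)·8 + (1/7)·9 = 57/7.
All of General C's active replies (L, R) yield 57/7, and no column does worse for General R. The mix makes General C indifferent and guarantees 57/7, so it is optimal.

Yes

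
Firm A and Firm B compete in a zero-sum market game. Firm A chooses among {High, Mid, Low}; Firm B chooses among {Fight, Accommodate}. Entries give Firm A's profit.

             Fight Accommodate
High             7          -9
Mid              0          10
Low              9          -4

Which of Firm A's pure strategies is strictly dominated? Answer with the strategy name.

High

Low gives a strictly higher payoff than High against every column: 9 > 7, -4 > -9.
So High is strictly dominated and Firm A never plays it.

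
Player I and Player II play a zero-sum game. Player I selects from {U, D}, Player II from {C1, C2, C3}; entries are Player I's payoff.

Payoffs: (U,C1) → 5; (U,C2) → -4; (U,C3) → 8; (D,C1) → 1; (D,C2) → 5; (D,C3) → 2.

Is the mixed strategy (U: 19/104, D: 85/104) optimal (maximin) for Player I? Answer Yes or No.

Against C1 this mix gives (19/104)·5 + (85/104)·1 = 45/26.
Against C2 this mix gives (19/104)·(-4) + (85/104)·5 = 349/104.
Against C3 this mix gives (19/104)·8 + (85/104)·2 = 161/52.
Player II will play C1, holding Player I to 45/26. Shifting weight toward the row that does better against C1 would raise this floor (the equalizing mix achieves 29/13 against both C1 and C2), so the proposed strategy is not optimal.

No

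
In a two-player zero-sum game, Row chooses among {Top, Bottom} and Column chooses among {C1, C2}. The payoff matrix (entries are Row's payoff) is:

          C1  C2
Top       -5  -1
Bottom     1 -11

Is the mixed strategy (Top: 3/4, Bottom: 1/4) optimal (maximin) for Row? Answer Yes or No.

Against C1 this mix gives (3/4)·(-5) + (1/4)·1 = -7/2.
Against C2 this mix gives (3/4)·(-1) + (1/4)·(-11) = -7/2.
All of Column's active replies (C1, C2) yield -7/2, and no column does worse for Row. The mix makes Column indifferent and guarantees -7/2, so it is optimal.

Yes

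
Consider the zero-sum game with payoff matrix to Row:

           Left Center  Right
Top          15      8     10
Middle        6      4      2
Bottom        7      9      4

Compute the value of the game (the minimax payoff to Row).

58/7

Row minima: Top → 8, Middle → 2, Bottom → 4; maximin = 8.
Column maxima: Left → 15, Center → 9, Right → 10; minimax = 9.
8 ≠ 9, so there is no saddle point; optimal play is mixed.
Middle is strictly dominated by Top, so Row never plays it.
Left is strictly dominated by Right (it gives Row strictly more in every row), so Column never plays it.
On the remaining 2×2 (Top, Bottom vs Center, Right):
Let Row play Top with probability p. Expected payoff against Center: 8p + 9(1−p) = −p + 9; against Right: 10p + 4(1−p) = 6p + 4.
Setting these equal: −p + 9 = 6p + 4 ⇒ −7p = -5 ⇒ p = 5/7, and the value is (-1)·(5/7) + 9 = 58/7.
For Column: with q = P(Center), equating Top's and Bottom's payoffs gives −2q + 10 = 5q + 4 ⇒ q = 6/7.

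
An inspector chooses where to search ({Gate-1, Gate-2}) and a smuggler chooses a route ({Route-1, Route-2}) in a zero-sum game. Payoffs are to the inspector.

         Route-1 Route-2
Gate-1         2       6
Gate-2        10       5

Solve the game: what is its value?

Row minima: Gate-1 → 2, Gate-2 → 5; maximin = 5.
Column maxima: Route-1 → 10, Route-2 → 6; minimax = 6.
5 ≠ 6, so there is no saddle point; optimal play is mixed.
Let the inspector play Gate-1 with probability p. Expected payoff against Route-1: 2p + 10(1−p) = −8p + 10; against Route-2: 6p + 5(1−p) = p + 5.
Setting these equal: −8p + 10 = p + 5 ⇒ −9p = -5 ⇒ p = 5/9, and the value is (-8)·(5/9) + 10 = 50/9.
For the smuggler: with q = P(Route-1), equating Gate-1's and Gate-2's payoffs gives −4q + 6 = 5q + 5 ⇒ q = 1/9.

50/9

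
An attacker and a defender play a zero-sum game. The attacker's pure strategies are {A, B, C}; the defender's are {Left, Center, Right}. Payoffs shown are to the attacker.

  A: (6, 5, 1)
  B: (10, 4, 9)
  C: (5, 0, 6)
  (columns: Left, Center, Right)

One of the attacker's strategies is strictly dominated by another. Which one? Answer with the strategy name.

B gives a strictly higher payoff than C against every column: 10 > 5, 4 > 0, 9 > 6.
So C is strictly dominated and the attacker never plays it.

C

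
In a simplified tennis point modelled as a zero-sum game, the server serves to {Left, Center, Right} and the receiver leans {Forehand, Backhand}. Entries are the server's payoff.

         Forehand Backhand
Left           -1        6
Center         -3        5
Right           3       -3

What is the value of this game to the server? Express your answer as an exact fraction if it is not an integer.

Row minima: Left → -1, Center → -3, Right → -3; maximin = -1.
Column maxima: Forehand → 3, Backhand → 6; minimax = 3.
-1 ≠ 3, so there is no saddle point; optimal play is mixed.
Center is strictly dominated by Left, so the server never plays it.
On the remaining 2×2 (Left, Right vs Forehand, Backhand):
Let the server play Left with probability p. Expected payoff against Forehand: (-1)p + 3(1−p) = −4p + 3; against Backhand: 6p + (-3)(1−p) = 9p − 3.
Setting these equal: −4p + 3 = 9p − 3 ⇒ −13p = -6 ⇒ p = 6/13, and the value is (-4)·(6/13) + 3 = 15/13.
For the receiver: with q = P(Forehand), equating Left's and Right's payoffs gives −7q + 6 = 6q − 3 ⇒ q = 9/13.

15/13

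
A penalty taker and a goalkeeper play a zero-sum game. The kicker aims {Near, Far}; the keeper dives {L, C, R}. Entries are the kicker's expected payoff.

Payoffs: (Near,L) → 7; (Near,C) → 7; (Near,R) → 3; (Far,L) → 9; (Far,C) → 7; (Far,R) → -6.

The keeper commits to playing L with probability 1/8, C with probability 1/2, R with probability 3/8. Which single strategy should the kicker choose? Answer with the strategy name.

Near

Expected payoff of Near: (1/8)·7 + (1/2)·7 + (3/8)·3 = 11/2.
Expected payoff of Far: (1/8)·9 + (1/2)·7 + (3/8)·(-6) = 19/8.
The largest is 11/2, so the kicker's best response is Near.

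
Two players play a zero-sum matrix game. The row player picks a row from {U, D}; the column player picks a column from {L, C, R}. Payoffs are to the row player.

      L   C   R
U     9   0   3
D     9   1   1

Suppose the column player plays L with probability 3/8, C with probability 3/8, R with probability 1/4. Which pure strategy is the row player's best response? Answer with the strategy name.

U

Expected payoff of U: (3/8)·9 + (3/8)·0 + (1/4)·3 = 33/8.
Expected payoff of D: (3/8)·9 + (3/8)·1 + (1/4)·1 = 4.
The largest is 33/8, so the row player's best response is U.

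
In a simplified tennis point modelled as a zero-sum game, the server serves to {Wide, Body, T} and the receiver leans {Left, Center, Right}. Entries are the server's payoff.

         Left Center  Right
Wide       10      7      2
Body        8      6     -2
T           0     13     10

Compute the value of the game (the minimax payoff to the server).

50/9

Row minima: Wide → 2, Body → -2, T → 0; maximin = 2.
Column maxima: Left → 10, Center → 13, Right → 10; minimax = 10.
2 ≠ 10, so there is no saddle point; optimal play is mixed.
Body is strictly dominated by Wide, so the server never plays it.
Center is strictly dominated by Right (it gives the server strictly more in every row), so the receiver never plays it.
On the remaining 2×2 (Wide, T vs Left, Right):
Let the server play Wide with probability p. Expected payoff against Left: 10p + 0(1−p) = 10p; against Right: 2p + 10(1−p) = −8p + 10.
Setting these equal: 10p = −8p + 10 ⇒ 18p = 10 ⇒ p = 5/9, and the value is (10)·(5/9) = 50/9.
For the receiver: with q = P(Left), equating Wide's and T's payoffs gives 8q + 2 = −10q + 10 ⇒ q = 4/9.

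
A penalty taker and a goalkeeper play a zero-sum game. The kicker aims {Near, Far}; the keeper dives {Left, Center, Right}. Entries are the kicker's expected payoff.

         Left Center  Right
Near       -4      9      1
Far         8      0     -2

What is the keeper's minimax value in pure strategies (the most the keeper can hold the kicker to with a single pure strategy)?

1

Column maxima: Left → 8, Center → 9, Right → 1.
The smallest of these is 1.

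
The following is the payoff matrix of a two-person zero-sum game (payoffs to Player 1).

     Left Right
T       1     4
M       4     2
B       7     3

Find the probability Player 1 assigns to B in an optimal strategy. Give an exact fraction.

Row minima: T → 1, M → 2, B → 3; maximin = 3.
Column maxima: Left → 7, Right → 4; minimax = 4.
3 ≠ 4, so there is no saddle point; optimal play is mixed.
M is strictly dominated by B, so Player 1 never plays it.
On the remaining 2×2 (T, B vs Left, Right):
Let Player 1 play T with probability p. Expected payoff against Left: 1p + 7(1−p) = −6p + 7; against Right: 4p + 3(1−p) = p + 3.
Setting these equal: −6p + 7 = p + 3 ⇒ −7p = -4 ⇒ p = 4/7, and the value is (-6)·(4/7) + 7 = 25/7.
For Player 2: with q = P(Left), equating T's and B's payoffs gives −3q + 4 = 4q + 3 ⇒ q = 1/7.

3/7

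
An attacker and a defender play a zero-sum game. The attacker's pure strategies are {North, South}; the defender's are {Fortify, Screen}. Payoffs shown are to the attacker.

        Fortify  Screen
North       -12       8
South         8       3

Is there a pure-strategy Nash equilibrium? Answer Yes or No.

Row minima: North → -12, South → 3; maximin = 3.
Column maxima: Fortify → 8, Screen → 8; minimax = 8.
3 ≠ 8, so no pure-strategy equilibrium exists.

No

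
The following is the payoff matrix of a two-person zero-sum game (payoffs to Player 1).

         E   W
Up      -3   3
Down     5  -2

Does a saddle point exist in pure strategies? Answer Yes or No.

No

Row minima: Up → -3, Down → -2; maximin = -2.
Column maxima: E → 5, W → 3; minimax = 3.
-2 ≠ 3, so no pure-strategy equilibrium exists.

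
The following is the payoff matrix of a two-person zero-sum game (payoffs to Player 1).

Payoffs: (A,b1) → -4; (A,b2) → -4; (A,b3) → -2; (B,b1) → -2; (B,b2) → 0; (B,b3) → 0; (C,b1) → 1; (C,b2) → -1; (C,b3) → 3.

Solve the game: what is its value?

-1/2

Row minima: A → -4, B → -2, C → -1; maximin = -1.
Column maxima: b1 → 1, b2 → 0, b3 → 3; minimax = 0.
-1 ≠ 0, so there is no saddle point; optimal play is mixed.
A is strictly dominated by B, so Player 1 never plays it.
b3 is strictly dominated by b1 (it gives Player 1 strictly more in every row), so Player 2 never plays it.
On the remaining 2×2 (B, C vs b1, b2):
Let Player 1 play B with probability p. Expected payoff against b1: (-2)p + 1(1−p) = −3p + 1; against b2: 0p + (-1)(1−p) = p − 1.
Setting these equal: −3p + 1 = p − 1 ⇒ −4p = -2 ⇒ p = 1/2, and the value is (-3)·(1/2) + 1 = -1/2.
For Player 2: with q = P(b1), equating B's and C's payoffs gives −2q = 2q − 1 ⇒ q = 1/4.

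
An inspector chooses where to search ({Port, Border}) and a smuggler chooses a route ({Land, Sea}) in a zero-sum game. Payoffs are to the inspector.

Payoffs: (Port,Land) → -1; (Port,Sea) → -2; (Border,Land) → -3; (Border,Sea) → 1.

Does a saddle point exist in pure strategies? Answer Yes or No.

No

Row minima: Port → -2, Border → -3; maximin = -2.
Column maxima: Land → -1, Sea → 1; minimax = -1.
-2 ≠ -1, so no pure-strategy equilibrium exists.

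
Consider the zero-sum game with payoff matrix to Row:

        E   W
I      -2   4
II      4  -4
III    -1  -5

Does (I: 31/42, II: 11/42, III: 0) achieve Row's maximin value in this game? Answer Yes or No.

No

Against E this mix gives (31/42)·(-2) + (11/42)·4 = -3/7.
Against W this mix gives (31/42)·4 + (11/42)·(-4) = 40/21.
Column will play E, holding Row to -3/7. Shifting weight toward the row that does better against E would raise this floor (the equalizing mix achieves 4/7 against both E and W), so the proposed strategy is not optimal.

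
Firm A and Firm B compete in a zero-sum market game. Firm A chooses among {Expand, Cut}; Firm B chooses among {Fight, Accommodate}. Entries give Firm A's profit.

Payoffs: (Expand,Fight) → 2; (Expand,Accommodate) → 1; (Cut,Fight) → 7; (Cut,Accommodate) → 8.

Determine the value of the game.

Row minima: Expand → 1, Cut → 7; maximin = 7.
Column maxima: Fight → 7, Accommodate → 8; minimax = 7.
Since maximin = minimax = 7, there is a saddle point and the value is 7.

7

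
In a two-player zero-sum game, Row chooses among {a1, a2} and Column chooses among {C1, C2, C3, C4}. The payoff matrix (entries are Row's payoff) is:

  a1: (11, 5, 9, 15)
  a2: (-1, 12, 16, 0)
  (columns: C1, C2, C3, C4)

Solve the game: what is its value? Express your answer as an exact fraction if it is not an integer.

137/19

Row minima: a1 → 5, a2 → -1; maximin = 5.
Column maxima: C1 → 11, C2 → 12, C3 → 16, C4 → 15; minimax = 11.
5 ≠ 11, so there is no saddle point; optimal play is mixed.
C3 is strictly dominated by C2 (it gives Row strictly more in every row), so Column never plays it.
C4 is strictly dominated by C1 (it gives Row strictly more in every row), so Column never plays it.
On the remaining 2×2 (a1, a2 vs C1, C2):
Let Row play a1 with probability p. Expected payoff against C1: 11p + (-1)(1−p) = 12p − 1; against C2: 5p + 12(1−p) = −7p + 12.
Setting these equal: 12p − 1 = −7p + 12 ⇒ 19p = 13 ⇒ p = 13/19, and the value is (12)·(13/19) − 1 = 137/19.
For Column: with q = P(C1), equating a1's and a2's payoffs gives 6q + 5 = −13q + 12 ⇒ q = 7/19.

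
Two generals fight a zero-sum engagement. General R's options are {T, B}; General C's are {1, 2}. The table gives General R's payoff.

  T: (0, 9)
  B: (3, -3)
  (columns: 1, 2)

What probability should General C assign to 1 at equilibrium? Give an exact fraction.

Row minima: T → 0, B → -3; maximin = 0.
Column maxima: 1 → 3, 2 → 9; minimax = 3.
0 ≠ 3, so there is no saddle point; optimal play is mixed.
Let General R play T with probability p. Expected payoff against 1: 0p + 3(1−p) = −3p + 3; against 2: 9p + (-3)(1−p) = 12p − 3.
Setting these equal: −3p + 3 = 12p − 3 ⇒ −15p = -6 ⇒ p = 2/5, and the value is (-3)·(2/5) + 3 = 9/5.
For General C: with q = P(1), equating T's and B's payoffs gives −9q + 9 = 6q − 3 ⇒ q = 4/5.

4/5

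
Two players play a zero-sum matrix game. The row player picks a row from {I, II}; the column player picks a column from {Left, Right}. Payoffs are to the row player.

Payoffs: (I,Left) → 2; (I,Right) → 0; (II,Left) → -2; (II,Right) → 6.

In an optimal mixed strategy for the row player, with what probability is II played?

1/5

Row minima: I → 0, II → -2; maximin = 0.
Column maxima: Left → 2, Right → 6; minimax = 2.
0 ≠ 2, so there is no saddle point; optimal play is mixed.
Let the row player play I with probability p. Expected payoff against Left: 2p + (-2)(1−p) = 4p − 2; against Right: 0p + 6(1−p) = −6p + 6.
Setting these equal: 4p − 2 = −6p + 6 ⇒ 10p = 8 ⇒ p = 4/5, and the value is (4)·(4/5) − 2 = 6/5.
For the column player: with q = P(Left), equating I's and II's payoffs gives 2q = −8q + 6 ⇒ q = 3/5.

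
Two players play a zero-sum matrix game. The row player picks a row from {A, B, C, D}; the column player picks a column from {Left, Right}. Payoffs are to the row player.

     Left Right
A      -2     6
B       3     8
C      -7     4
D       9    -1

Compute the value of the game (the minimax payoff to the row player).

Row minima: A → -2, B → 3, C → -7, D → -1; maximin = 3.
Column maxima: Left → 9, Right → 8; minimax = 8.
3 ≠ 8, so there is no saddle point; optimal play is mixed.
A is strictly dominated by B, so the row player never plays it.
C is strictly dominated by B, so the row player never plays it.
On the remaining 2×2 (B, D vs Left, Right):
Let the row player play B with probability p. Expected payoff against Left: 3p + 9(1−p) = −6p + 9; against Right: 8p + (-1)(1−p) = 9p − 1.
Setting these equal: −6p + 9 = 9p − 1 ⇒ −15p = -10 ⇒ p = 2/3, and the value is (-6)·(2/3) + 9 = 5.
For the column player: with q = P(Left), equating B's and D's payoffs gives −5q + 8 = 10q − 1 ⇒ q = 3/5.

5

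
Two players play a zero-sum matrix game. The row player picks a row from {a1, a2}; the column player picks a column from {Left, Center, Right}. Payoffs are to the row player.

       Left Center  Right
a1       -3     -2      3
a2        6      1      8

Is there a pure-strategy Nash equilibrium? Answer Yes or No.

Row minima: a1 → -3, a2 → 1; maximin = 1.
Column maxima: Left → 6, Center → 1, Right → 8; minimax = 1.
maximin = minimax = 1, so a saddle point exists.

Yes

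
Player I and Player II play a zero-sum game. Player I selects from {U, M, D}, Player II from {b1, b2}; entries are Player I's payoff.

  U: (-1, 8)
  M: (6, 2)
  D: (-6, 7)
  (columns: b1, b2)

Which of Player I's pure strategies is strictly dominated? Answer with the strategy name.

U gives a strictly higher payoff than D against every column: -1 > -6, 8 > 7.
So D is strictly dominated and Player I never plays it.

D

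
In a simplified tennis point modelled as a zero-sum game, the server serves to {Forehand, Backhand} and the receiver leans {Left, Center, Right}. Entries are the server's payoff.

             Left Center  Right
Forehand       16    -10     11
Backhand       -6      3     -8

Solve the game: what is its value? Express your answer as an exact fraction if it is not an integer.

Row minima: Forehand → -10, Backhand → -8; maximin = -8.
Column maxima: Left → 16, Center → 3, Right → 11; minimax = 3.
-8 ≠ 3, so there is no saddle point; optimal play is mixed.
Left is strictly dominated by Right (it gives the server strictly more in every row), so the receiver never plays it.
On the remaining 2×2 (Forehand, Backhand vs Center, Right):
Let the server play Forehand with probability p. Expected payoff against Center: (-10)p + 3(1−p) = −13p + 3; against Right: 11p + (-8)(1−p) = 19p − 8.
Setting these equal: −13p + 3 = 19p − 8 ⇒ −32p = -11 ⇒ p = 11/32, and the value is (-13)·(11/32) + 3 = -47/32.
For the receiver: with q = P(Center), equating Forehand's and Backhand's payoffs gives −21q + 11 = 11q − 8 ⇒ q = 19/32.

-47/32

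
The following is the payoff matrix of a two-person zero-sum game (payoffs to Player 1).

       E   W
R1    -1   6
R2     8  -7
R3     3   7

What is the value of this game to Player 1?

77/19

Row minima: R1 → -1, R2 → -7, R3 → 3; maximin = 3.
Column maxima: E → 8, W → 7; minimax = 7.
3 ≠ 7, so there is no saddle point; optimal play is mixed.
R1 is strictly dominated by R3, so Player 1 never plays it.
On the remaining 2×2 (R2, R3 vs E, W):
Let Player 1 play R2 with probability p. Expected payoff against E: 8p + 3(1−p) = 5p + 3; against W: (-7)p + 7(1−p) = −14p + 7.
Setting these equal: 5p + 3 = −14p + 7 ⇒ 19p = 4 ⇒ p = 4/19, and the value is (5)·(4/19) + 3 = 77/19.
For Player 2: with q = P(E), equating R2's and R3's payoffs gives 15q − 7 = −4q + 7 ⇒ q = 14/19.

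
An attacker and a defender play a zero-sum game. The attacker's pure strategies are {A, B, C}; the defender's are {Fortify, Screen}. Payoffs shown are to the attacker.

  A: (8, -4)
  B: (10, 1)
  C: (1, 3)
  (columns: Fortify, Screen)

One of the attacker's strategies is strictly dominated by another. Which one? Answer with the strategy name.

B gives a strictly higher payoff than A against every column: 10 > 8, 1 > -4.
So A is strictly dominated and the attacker never plays it.

A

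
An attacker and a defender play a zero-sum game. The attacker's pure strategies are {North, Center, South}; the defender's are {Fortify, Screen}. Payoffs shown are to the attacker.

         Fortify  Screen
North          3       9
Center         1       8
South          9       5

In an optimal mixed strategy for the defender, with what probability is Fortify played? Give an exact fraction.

Row minima: North → 3, Center → 1, South → 5; maximin = 5.
Column maxima: Fortify → 9, Screen → 9; minimax = 9.
5 ≠ 9, so there is no saddle point; optimal play is mixed.
Center is strictly dominated by North, so the attacker never plays it.
On the remaining 2×2 (North, South vs Fortify, Screen):
Let the attacker play North with probability p. Expected payoff against Fortify: 3p + 9(1−p) = −6p + 9; against Screen: 9p + 5(1−p) = 4p + 5.
Setting these equal: −6p + 9 = 4p + 5 ⇒ −10p = -4 ⇒ p = 2/5, and the value is (-6)·(2/5) + 9 = 33/5.
For the defender: with q = P(Fortify), equating North's and South's payoffs gives −6q + 9 = 4q + 5 ⇒ q = 2/5.

2/5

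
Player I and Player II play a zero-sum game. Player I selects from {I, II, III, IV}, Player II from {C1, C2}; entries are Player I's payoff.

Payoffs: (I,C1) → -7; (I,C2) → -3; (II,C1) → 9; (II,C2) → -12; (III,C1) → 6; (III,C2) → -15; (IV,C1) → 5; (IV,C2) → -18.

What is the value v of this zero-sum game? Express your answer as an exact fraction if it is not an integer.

-111/25

Row minima: I → -7, II → -12, III → -15, IV → -18; maximin = -7.
Column maxima: C1 → 9, C2 → -3; minimax = -3.
-7 ≠ -3, so there is no saddle point; optimal play is mixed.
III is strictly dominated by II, so Player I never plays it.
IV is strictly dominated by II, so Player I never plays it.
On the remaining 2×2 (I, II vs C1, C2):
Let Player I play I with probability p. Expected payoff against C1: (-7)p + 9(1−p) = −16p + 9; against C2: (-3)p + (-12)(1−p) = 9p − 12.
Setting these equal: −16p + 9 = 9p − 12 ⇒ −25p = -21 ⇒ p = 21/25, and the value is (-16)·(21/25) + 9 = -111/25.
For Player II: with q = P(C1), equating I's and II's payoffs gives −4q − 3 = 21q − 12 ⇒ q = 9/25.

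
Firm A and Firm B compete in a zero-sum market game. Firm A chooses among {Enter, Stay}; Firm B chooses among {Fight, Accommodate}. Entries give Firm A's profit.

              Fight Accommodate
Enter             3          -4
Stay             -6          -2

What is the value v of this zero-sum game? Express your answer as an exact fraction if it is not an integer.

Row minima: Enter → -4, Stay → -6; maximin = -4.
Column maxima: Fight → 3, Accommodate → -2; minimax = -2.
-4 ≠ -2, so there is no saddle point; optimal play is mixed.
Let Firm A play Enter with probability p. Expected payoff against Fight: 3p + (-6)(1−p) = 9p − 6; against Accommodate: (-4)p + (-2)(1−p) = −2p − 2.
Setting these equal: 9p − 6 = −2p − 2 ⇒ 11p = 4 ⇒ p = 4/11, and the value is (9)·(4/11) − 6 = -30/11.
For Firm B: with q = P(Fight), equating Enter's and Stay's payoffs gives 7q − 4 = −4q − 2 ⇒ q = 2/11.

-30/11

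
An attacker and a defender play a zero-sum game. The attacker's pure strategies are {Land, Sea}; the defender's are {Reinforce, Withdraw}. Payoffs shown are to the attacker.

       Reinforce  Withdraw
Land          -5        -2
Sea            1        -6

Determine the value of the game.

-16/5

Row minima: Land → -5, Sea → -6; maximin = -5.
Column maxima: Reinforce → 1, Withdraw → -2; minimax = -2.
-5 ≠ -2, so there is no saddle point; optimal play is mixed.
Let the attacker play Land with probability p. Expected payoff against Reinforce: (-5)p + 1(1−p) = −6p + 1; against Withdraw: (-2)p + (-6)(1−p) = 4p − 6.
Setting these equal: −6p + 1 = 4p − 6 ⇒ −10p = -7 ⇒ p = 7/10, and the value is (-6)·(7/10) + 1 = -16/5.
For the defender: with q = P(Reinforce), equating Land's and Sea's payoffs gives −3q − 2 = 7q − 6 ⇒ q = 2/5.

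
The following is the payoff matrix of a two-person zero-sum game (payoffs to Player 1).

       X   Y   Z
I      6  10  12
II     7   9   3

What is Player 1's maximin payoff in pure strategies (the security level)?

6

Row minima: I → 6, II → 3.
The best of these is 6.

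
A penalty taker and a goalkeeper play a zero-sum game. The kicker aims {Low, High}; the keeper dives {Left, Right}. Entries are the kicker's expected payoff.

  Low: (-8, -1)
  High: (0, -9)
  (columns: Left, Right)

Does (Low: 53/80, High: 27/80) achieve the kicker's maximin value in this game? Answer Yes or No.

No

Against Left this mix gives (53/80)·(-8) + (27/80)·0 = -53/10.
Against Right this mix gives (53/80)·(-1) + (27/80)·(-9) = -37/10.
The keeper will play Left, holding the kicker to -53/10. Shifting weight toward the row that does better against Left would raise this floor (the equalizing mix achieves -9/2 against both Left and Right), so the proposed strategy is not optimal.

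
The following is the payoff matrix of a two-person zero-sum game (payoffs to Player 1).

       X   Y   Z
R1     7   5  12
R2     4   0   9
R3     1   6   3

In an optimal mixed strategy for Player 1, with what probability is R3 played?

2/7

Row minima: R1 → 5, R2 → 0, R3 → 1; maximin = 5.
Column maxima: X → 7, Y → 6, Z → 12; minimax = 6.
5 ≠ 6, so there is no saddle point; optimal play is mixed.
R2 is strictly dominated by R1, so Player 1 never plays it.
Z is strictly dominated by X (it gives Player 1 strictly more in every row), so Player 2 never plays it.
On the remaining 2×2 (R1, R3 vs X, Y):
Let Player 1 play R1 with probability p. Expected payoff against X: 7p + 1(1−p) = 6p + 1; against Y: 5p + 6(1−p) = −p + 6.
Setting these equal: 6p + 1 = −p + 6 ⇒ 7p = 5 ⇒ p = 5/7, and the value is (6)·(5/7) + 1 = 37/7.
For Player 2: with q = P(X), equating R1's and R3's payoffs gives 2q + 5 = −5q + 6 ⇒ q = 1/7.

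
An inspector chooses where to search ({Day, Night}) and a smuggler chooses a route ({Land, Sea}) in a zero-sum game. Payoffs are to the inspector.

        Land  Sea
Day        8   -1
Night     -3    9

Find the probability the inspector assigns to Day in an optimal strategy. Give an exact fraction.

4/7

Row minima: Day → -1, Night → -3; maximin = -1.
Column maxima: Land → 8, Sea → 9; minimax = 8.
-1 ≠ 8, so there is no saddle point; optimal play is mixed.
Let the inspector play Day with probability p. Expected payoff against Land: 8p + (-3)(1−p) = 11p − 3; against Sea: (-1)p + 9(1−p) = −10p + 9.
Setting these equal: 11p − 3 = −10p + 9 ⇒ 21p = 12 ⇒ p = 4/7, and the value is (11)·(4/7) − 3 = 23/7.
For the smuggler: with q = P(Land), equating Day's and Night's payoffs gives 9q − 1 = −12q + 9 ⇒ q = 10/21.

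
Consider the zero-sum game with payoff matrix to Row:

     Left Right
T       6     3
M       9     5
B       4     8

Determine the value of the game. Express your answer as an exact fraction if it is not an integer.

13/2

Row minima: T → 3, M → 5, B → 4; maximin = 5.
Column maxima: Left → 9, Right → 8; minimax = 8.
5 ≠ 8, so there is no saddle point; optimal play is mixed.
T is strictly dominated by M, so Row never plays it.
On the remaining 2×2 (M, B vs Left, Right):
Let Row play M with probability p. Expected payoff against Left: 9p + 4(1−p) = 5p + 4; against Right: 5p + 8(1−p) = −3p + 8.
Setting these equal: 5p + 4 = −3p + 8 ⇒ 8p = 4 ⇒ p = 1/2, and the value is (5)·(1/2) + 4 = 13/2.
For Column: with q = P(Left), equating M's and B's payoffs gives 4q + 5 = −4q + 8 ⇒ q = 3/8.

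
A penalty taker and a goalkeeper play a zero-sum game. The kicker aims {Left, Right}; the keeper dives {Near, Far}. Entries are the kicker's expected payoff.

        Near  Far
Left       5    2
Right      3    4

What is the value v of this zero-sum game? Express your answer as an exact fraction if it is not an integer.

Row minima: Left → 2, Right → 3; maximin = 3.
Column maxima: Near → 5, Far → 4; minimax = 4.
3 ≠ 4, so there is no saddle point; optimal play is mixed.
Let the kicker play Left with probability p. Expected payoff against Near: 5p + 3(1−p) = 2p + 3; against Far: 2p + 4(1−p) = −2p + 4.
Setting these equal: 2p + 3 = −2p + 4 ⇒ 4p = 1 ⇒ p = 1/4, and the value is (2)·(1/4) + 3 = 7/2.
For the keeper: with q = P(Near), equating Left's and Right's payoffs gives 3q + 2 = −q + 4 ⇒ q = 1/2.

7/2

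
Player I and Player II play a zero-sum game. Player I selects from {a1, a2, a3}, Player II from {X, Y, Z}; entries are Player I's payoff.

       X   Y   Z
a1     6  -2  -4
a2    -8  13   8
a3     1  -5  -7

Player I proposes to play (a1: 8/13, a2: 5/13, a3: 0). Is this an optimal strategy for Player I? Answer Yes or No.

Yes

Against X this mix gives (8/13)·6 + (5/13)·(-8) = 8/13.
Against Y this mix gives (8/13)·(-2) + (5/13)·13 = 49/13.
Against Z this mix gives (8/13)·(-4) + (5/13)·8 = 8/13.
All of Player II's active replies (X, Z) yield 8/13, and no column does worse for Player I. The mix makes Player II indifferent and guarantees 8/13, so it is optimal.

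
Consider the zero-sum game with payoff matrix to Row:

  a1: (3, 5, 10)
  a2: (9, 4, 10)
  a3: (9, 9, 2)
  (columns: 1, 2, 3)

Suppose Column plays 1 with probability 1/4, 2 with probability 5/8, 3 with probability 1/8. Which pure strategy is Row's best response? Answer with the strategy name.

a3

Expected payoff of a1: (1/4)·3 + (5/8)·5 + (1/8)·10 = 41/8.
Expected payoff of a2: (1/4)·9 + (5/8)·4 + (1/8)·10 = 6.
Expected payoff of a3: (1/4)·9 + (5/8)·9 + (1/8)·2 = 65/8.
The largest is 65/8, so Row's best response is a3.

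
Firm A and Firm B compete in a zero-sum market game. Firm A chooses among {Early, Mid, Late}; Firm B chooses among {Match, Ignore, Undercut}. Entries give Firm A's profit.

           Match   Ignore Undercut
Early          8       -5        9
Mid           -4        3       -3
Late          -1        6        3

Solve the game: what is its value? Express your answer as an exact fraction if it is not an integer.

Row minima: Early → -5, Mid → -4, Late → -1; maximin = -1.
Column maxima: Match → 8, Ignore → 6, Undercut → 9; minimax = 6.
-1 ≠ 6, so there is no saddle point; optimal play is mixed.
Mid is strictly dominated by Late, so Firm A never plays it.
Undercut is strictly dominated by Match (it gives Firm A strictly more in every row), so Firm B never plays it.
On the remaining 2×2 (Early, Late vs Match, Ignore):
Let Firm A play Early with probability p. Expected payoff against Match: 8p + (-1)(1−p) = 9p − 1; against Ignore: (-5)p + 6(1−p) = −11p + 6.
Setting these equal: 9p − 1 = −11p + 6 ⇒ 20p = 7 ⇒ p = 7/20, and the value is (9)·(7/20) − 1 = 43/20.
For Firm B: with q = P(Match), equating Early's and Late's payoffs gives 13q − 5 = −7q + 6 ⇒ q = 11/20.

43/20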